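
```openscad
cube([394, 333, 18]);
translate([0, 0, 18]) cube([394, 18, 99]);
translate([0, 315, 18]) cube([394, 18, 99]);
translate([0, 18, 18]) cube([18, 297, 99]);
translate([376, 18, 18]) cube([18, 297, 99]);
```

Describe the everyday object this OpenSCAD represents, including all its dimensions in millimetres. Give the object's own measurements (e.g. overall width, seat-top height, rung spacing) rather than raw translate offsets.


An open-topped rectangular box: outside dimensions 394×333×117 mm, with a uniform wall and base thickness of 18 mm. The base is a full 394×333 slab on the floor; four walls sit on top of the base. The front and back walls (the −y and +y sides) span the full width; the two side walls fit between them.


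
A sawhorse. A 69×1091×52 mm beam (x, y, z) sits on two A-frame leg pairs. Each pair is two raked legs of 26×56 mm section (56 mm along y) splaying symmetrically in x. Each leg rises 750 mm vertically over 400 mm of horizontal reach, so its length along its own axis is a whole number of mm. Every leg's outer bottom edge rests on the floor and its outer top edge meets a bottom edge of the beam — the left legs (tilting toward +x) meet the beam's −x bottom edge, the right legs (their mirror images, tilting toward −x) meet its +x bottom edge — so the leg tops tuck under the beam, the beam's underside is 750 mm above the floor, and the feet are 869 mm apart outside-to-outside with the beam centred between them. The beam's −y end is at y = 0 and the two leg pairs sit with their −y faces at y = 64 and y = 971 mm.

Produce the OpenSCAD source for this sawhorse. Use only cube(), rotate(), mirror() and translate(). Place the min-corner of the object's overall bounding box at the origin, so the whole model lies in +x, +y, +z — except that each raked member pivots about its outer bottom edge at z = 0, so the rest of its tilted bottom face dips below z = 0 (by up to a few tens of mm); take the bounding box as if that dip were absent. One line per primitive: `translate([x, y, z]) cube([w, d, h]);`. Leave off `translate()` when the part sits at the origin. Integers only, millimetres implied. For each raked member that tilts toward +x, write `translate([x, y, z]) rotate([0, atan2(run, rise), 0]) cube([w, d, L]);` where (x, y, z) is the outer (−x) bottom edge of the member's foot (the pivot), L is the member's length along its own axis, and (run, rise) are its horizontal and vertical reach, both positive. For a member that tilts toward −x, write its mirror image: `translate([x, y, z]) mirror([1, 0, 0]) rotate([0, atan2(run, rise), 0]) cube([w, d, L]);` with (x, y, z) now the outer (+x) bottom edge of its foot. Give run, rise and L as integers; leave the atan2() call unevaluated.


translate([400, 0, 750]) cube([69, 1091, 52]);
translate([0, 64, 0]) rotate([0, atan2(400, 750), 0]) cube([26, 56, 850]);
translate([869, 64, 0]) mirror([1, 0, 0]) rotate([0, atan2(400, 750), 0]) cube([26, 56, 850]);
translate([0, 971, 0]) rotate([0, atan2(400, 750), 0]) cube([26, 56, 850]);
translate([869, 971, 0]) mirror([1, 0, 0]) rotate([0, atan2(400, 750), 0]) cube([26, 56, 850]);


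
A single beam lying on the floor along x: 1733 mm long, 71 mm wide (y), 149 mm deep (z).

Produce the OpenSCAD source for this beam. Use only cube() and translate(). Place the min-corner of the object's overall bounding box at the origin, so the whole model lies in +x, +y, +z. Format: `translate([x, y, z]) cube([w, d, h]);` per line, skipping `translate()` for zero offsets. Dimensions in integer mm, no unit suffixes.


cube([1733, 71, 149]);


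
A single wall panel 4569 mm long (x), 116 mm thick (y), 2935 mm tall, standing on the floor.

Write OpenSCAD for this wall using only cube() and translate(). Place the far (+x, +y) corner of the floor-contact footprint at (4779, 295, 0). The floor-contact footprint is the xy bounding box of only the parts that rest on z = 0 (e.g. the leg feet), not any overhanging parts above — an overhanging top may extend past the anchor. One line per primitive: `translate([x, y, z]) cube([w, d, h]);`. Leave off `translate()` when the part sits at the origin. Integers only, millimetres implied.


translate([210, 179, 0]) cube([4569, 116, 2935]);


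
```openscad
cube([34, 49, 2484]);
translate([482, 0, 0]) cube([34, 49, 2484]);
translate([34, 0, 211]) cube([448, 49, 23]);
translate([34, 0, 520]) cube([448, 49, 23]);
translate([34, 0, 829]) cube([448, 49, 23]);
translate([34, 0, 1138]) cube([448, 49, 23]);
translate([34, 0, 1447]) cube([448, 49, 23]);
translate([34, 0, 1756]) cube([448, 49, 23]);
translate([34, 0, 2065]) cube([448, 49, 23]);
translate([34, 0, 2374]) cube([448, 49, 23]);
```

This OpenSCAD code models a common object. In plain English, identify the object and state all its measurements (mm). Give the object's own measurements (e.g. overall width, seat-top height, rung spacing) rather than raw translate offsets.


A straight ladder. Two 34×49 mm vertical rails, 2484 mm tall, stand 516 mm apart (outside-to-outside) with their front faces coplanar on the −y side. 8 rungs, each 49 mm deep and 23 mm tall, span between the inner faces of the rails, front faces flush with the rails. The lowest rung's underside is at z = 211 mm and rungs are spaced 309 mm apart (underside to underside).


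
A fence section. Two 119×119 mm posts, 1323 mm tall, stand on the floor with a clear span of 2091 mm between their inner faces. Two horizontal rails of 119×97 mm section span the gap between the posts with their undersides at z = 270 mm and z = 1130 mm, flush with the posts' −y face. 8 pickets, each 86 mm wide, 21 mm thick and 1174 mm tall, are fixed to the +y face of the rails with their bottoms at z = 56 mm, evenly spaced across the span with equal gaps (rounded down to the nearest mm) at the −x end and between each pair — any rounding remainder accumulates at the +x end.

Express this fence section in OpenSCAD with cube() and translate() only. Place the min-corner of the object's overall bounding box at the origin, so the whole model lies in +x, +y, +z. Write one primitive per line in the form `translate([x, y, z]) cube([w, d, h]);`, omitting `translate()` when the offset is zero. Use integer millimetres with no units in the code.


cube([119, 119, 1323]);
translate([2210, 0, 0]) cube([119, 119, 1323]);
translate([119, 0, 270]) cube([2091, 119, 97]);
translate([119, 0, 1130]) cube([2091, 119, 97]);
translate([274, 119, 56]) cube([86, 21, 1174]);
translate([515, 119, 56]) cube([86, 21, 1174]);
translate([756, 119, 56]) cube([86, 21, 1174]);
translate([997, 119, 56]) cube([86, 21, 1174]);
translate([1238, 119, 56]) cube([86, 21, 1174]);
translate([1479, 119, 56]) cube([86, 21, 1174]);
translate([1720, 119, 56]) cube([86, 21, 1174]);
translate([1961, 119, 56]) cube([86, 21, 1174]);


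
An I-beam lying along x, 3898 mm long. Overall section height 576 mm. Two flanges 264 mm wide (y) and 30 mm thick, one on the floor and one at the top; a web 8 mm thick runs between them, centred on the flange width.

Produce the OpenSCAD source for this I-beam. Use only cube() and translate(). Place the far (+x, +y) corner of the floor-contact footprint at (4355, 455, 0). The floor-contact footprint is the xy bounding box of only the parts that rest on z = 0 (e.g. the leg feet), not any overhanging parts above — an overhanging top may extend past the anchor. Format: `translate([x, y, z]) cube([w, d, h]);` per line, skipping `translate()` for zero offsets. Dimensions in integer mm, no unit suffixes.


translate([457, 191, 0]) cube([3898, 264, 30]);
translate([457, 319, 30]) cube([3898, 8, 516]);
translate([457, 191, 546]) cube([3898, 264, 30]);


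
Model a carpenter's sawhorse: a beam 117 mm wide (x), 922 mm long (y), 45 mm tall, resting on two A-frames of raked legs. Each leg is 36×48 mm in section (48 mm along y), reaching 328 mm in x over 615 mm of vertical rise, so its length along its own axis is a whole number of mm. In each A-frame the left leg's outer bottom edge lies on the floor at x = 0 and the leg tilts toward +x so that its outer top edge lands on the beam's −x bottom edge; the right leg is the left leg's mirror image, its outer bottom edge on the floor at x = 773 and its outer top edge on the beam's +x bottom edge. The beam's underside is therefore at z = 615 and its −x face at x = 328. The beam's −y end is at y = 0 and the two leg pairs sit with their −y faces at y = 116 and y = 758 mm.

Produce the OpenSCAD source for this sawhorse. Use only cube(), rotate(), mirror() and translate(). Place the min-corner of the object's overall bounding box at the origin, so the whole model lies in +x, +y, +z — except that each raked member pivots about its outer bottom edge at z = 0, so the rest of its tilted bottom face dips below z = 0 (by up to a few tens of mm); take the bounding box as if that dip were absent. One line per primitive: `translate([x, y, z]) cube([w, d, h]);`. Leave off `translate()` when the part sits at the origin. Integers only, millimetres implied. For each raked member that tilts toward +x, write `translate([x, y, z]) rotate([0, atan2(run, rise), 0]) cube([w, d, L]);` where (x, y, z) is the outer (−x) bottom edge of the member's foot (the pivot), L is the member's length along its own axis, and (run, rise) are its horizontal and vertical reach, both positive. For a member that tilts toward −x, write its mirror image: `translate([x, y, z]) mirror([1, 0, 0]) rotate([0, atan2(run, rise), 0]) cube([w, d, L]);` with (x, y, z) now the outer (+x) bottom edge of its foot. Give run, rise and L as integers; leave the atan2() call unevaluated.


translate([328, 0, 615]) cube([117, 922, 45]);
translate([0, 116, 0]) rotate([0, atan2(328, 615), 0]) cube([36, 48, 697]);
translate([773, 116, 0]) mirror([1, 0, 0]) rotate([0, atan2(328, 615), 0]) cube([36, 48, 697]);
translate([0, 758, 0]) rotate([0, atan2(328, 615), 0]) cube([36, 48, 697]);
translate([773, 758, 0]) mirror([1, 0, 0]) rotate([0, atan2(328, 615), 0]) cube([36, 48, 697]);


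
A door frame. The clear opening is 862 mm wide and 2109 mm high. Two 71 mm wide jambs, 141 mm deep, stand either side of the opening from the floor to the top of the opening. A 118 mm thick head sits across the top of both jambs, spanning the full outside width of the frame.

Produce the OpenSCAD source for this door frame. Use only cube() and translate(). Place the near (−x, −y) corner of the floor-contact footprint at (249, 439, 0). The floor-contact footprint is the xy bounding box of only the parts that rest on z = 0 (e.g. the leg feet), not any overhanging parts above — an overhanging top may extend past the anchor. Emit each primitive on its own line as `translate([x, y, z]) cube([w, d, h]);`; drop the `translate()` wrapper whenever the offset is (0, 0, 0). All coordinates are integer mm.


translate([249, 439, 0]) cube([71, 141, 2109]);
translate([1182, 439, 0]) cube([71, 141, 2109]);
translate([249, 439, 2109]) cube([1004, 141, 118]);


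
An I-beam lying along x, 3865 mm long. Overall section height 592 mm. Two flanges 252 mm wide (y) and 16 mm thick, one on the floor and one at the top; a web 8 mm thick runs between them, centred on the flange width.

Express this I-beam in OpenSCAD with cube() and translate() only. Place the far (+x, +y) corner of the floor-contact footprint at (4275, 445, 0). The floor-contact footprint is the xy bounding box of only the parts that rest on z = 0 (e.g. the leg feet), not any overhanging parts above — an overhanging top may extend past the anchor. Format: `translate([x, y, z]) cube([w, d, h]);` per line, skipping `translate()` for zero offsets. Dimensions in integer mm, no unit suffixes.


translate([410, 193, 0]) cube([3865, 252, 16]);
translate([410, 315, 16]) cube([3865, 8, 560]);
translate([410, 193, 576]) cube([3865, 252, 16]);


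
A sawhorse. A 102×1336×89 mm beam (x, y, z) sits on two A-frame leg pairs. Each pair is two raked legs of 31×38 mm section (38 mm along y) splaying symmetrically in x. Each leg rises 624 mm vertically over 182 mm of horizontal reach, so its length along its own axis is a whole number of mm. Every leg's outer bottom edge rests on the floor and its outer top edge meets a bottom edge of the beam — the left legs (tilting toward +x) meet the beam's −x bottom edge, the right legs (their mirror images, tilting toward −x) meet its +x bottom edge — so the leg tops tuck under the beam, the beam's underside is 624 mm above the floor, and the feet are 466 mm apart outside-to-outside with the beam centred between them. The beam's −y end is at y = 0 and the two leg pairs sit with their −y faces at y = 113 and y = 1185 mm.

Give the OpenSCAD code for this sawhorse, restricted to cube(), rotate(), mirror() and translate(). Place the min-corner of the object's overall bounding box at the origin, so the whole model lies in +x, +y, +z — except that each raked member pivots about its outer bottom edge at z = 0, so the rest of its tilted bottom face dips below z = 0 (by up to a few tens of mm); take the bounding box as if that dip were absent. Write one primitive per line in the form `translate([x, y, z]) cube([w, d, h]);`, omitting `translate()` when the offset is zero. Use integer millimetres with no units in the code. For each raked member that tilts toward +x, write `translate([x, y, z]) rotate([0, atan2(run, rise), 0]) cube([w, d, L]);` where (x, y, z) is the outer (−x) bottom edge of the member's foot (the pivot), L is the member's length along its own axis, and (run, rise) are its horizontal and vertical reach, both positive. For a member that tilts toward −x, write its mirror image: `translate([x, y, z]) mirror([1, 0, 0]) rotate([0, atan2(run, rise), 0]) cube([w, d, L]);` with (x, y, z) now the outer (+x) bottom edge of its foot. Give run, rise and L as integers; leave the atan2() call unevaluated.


translate([182, 0, 624]) cube([102, 1336, 89]);
translate([0, 113, 0]) rotate([0, atan2(182, 624), 0]) cube([31, 38, 650]);
translate([466, 113, 0]) mirror([1, 0, 0]) rotate([0, atan2(182, 624), 0]) cube([31, 38, 650]);
translate([0, 1185, 0]) rotate([0, atan2(182, 624), 0]) cube([31, 38, 650]);
translate([466, 1185, 0]) mirror([1, 0, 0]) rotate([0, atan2(182, 624), 0]) cube([31, 38, 650]);


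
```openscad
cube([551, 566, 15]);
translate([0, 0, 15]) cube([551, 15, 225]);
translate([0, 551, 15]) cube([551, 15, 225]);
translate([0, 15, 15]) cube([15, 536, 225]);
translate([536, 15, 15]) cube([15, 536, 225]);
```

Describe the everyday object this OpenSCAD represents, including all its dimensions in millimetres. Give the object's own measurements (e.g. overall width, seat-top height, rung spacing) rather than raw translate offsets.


An open-topped rectangular box: outside dimensions 551×566×240 mm, with a uniform wall and base thickness of 15 mm. The base is a full 551×566 slab on the floor; four walls sit on top of the base. The front and back walls (the −y and +y sides) span the full width; the two side walls fit between them.


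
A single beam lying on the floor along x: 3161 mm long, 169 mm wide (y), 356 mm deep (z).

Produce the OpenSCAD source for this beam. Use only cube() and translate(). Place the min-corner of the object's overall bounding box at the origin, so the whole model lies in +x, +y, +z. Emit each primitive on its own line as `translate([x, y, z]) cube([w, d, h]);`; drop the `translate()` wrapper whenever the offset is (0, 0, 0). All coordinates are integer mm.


cube([3161, 169, 356]);


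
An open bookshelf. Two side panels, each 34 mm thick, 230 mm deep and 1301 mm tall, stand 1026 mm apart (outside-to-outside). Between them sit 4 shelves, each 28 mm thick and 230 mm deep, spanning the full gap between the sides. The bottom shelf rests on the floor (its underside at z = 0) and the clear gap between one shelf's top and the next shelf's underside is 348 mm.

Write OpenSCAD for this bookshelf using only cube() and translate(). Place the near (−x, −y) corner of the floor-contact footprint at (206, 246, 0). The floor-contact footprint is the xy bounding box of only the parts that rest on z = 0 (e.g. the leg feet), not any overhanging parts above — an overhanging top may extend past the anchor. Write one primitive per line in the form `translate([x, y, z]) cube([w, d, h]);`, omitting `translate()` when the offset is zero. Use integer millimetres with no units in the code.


translate([206, 246, 0]) cube([34, 230, 1301]);
translate([1198, 246, 0]) cube([34, 230, 1301]);
translate([240, 246, 0]) cube([958, 230, 28]);
translate([240, 246, 376]) cube([958, 230, 28]);
translate([240, 246, 752]) cube([958, 230, 28]);
translate([240, 246, 1128]) cube([958, 230, 28]);


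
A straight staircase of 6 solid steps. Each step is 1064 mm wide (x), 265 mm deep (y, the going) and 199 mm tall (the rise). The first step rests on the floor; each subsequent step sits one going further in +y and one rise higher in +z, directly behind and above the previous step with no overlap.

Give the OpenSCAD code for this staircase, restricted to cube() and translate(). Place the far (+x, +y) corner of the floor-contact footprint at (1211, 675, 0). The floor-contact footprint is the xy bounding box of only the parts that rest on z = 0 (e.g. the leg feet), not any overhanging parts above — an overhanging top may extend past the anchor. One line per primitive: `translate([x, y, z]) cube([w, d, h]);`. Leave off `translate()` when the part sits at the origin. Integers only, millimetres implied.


translate([147, 410, 0]) cube([1064, 265, 199]);
translate([147, 675, 199]) cube([1064, 265, 199]);
translate([147, 940, 398]) cube([1064, 265, 199]);
translate([147, 1205, 597]) cube([1064, 265, 199]);
translate([147, 1470, 796]) cube([1064, 265, 199]);
translate([147, 1735, 995]) cube([1064, 265, 199]);


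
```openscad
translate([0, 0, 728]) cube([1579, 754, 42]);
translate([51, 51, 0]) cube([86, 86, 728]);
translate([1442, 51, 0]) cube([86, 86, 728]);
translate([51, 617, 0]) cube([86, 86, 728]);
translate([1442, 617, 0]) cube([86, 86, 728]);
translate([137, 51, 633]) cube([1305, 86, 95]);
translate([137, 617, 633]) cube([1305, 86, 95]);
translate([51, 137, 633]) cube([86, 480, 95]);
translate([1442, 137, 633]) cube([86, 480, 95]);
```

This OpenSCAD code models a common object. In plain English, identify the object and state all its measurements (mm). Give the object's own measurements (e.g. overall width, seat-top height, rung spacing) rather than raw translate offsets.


A rectangular dining table. The top is 1579×754×42 mm with its upper surface at z = 770 mm. It stands on four 86×86 mm square legs, each inset 51 mm from the nearest pair of top edges, running from the floor to the underside of the top. Four apron rails, 86 mm thick and 95 mm tall, run between adjacent legs with their top edges flush with the underside of the top and their outer faces flush with the legs' outer faces.


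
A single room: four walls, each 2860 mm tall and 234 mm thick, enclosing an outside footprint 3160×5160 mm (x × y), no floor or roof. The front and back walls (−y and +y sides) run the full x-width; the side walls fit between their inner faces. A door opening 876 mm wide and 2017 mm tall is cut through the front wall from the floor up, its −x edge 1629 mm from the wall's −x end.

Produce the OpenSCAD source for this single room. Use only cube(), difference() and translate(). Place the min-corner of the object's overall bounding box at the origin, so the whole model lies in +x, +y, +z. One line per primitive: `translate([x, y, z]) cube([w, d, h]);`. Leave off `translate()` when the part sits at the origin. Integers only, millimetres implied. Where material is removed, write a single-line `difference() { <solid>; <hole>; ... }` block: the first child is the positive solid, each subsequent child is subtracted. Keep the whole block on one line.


difference() { cube([3160, 234, 2860]); translate([1629, 0, 0]) cube([876, 234, 2017]); }
translate([0, 4926, 0]) cube([3160, 234, 2860]);
translate([0, 234, 0]) cube([234, 4692, 2860]);
translate([2926, 234, 0]) cube([234, 4692, 2860]);


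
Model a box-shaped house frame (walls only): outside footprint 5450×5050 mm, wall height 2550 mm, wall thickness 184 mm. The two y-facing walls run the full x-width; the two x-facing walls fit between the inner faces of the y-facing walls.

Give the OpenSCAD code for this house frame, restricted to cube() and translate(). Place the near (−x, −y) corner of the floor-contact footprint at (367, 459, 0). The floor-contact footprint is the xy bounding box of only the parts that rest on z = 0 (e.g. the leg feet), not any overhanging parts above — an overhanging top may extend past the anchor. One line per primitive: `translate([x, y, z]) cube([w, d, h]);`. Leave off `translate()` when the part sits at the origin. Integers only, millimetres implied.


translate([367, 459, 0]) cube([5450, 184, 2550]);
translate([367, 5325, 0]) cube([5450, 184, 2550]);
translate([367, 643, 0]) cube([184, 4682, 2550]);
translate([5633, 643, 0]) cube([184, 4682, 2550]);


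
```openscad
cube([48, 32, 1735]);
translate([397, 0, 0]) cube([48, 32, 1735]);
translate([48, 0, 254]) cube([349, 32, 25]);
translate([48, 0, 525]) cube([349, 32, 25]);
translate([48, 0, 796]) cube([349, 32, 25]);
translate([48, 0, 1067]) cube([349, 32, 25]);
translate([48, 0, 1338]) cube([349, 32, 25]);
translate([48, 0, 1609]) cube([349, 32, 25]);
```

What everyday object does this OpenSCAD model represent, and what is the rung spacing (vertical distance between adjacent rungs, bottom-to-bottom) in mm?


A ladder. The rung spacing is 271 mm.

Two tall 48×32 posts with 6 short bars between them — a ladder. Adjacent rungs sit at z = 254 and z = 525, so the spacing is 525 − 254 = 271 mm.


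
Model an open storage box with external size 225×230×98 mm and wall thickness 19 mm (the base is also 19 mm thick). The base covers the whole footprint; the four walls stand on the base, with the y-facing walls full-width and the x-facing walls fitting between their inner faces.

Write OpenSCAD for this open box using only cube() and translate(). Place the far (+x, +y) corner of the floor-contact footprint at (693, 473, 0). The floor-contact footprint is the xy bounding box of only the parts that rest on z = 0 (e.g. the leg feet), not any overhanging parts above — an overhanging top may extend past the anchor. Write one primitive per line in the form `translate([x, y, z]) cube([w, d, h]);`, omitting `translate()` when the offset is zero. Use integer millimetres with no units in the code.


translate([468, 243, 0]) cube([225, 230, 19]);
translate([468, 243, 19]) cube([225, 19, 79]);
translate([468, 454, 19]) cube([225, 19, 79]);
translate([468, 262, 19]) cube([19, 192, 79]);
translate([674, 262, 19]) cube([19, 192, 79]);


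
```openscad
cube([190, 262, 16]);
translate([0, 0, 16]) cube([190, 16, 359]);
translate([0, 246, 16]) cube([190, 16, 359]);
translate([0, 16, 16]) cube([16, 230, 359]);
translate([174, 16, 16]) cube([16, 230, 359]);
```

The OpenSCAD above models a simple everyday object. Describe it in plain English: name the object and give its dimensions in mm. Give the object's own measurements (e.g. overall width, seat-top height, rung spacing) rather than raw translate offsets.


An open-topped rectangular box: outside dimensions 190×262×375 mm, with a uniform wall and base thickness of 16 mm. The base is a full 190×262 slab on the floor; four walls sit on top of the base. The front and back walls (the −y and +y sides) span the full width; the two side walls fit between them.


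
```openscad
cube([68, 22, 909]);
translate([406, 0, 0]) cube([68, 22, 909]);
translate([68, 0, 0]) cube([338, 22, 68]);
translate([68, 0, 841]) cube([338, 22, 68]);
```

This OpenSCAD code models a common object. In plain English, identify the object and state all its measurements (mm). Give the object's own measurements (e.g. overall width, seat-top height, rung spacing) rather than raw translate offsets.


A rectangular picture frame lying in the x–z plane (depth along y). The opening is 338 mm wide (x) by 773 mm tall (z), surrounded by a border 68 mm wide on all four sides. The frame is 22 mm deep and is made of two full-height vertical stiles with two horizontal rails fitted between them.


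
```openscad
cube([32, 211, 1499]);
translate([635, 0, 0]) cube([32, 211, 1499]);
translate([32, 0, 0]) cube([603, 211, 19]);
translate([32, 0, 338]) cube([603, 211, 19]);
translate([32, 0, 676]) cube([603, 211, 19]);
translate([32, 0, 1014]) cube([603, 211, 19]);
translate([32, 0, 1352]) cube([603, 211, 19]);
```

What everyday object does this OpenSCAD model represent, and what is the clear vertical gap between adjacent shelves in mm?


A bookshelf. The clear shelf gap is 319 mm.

Two tall side panels with 5 horizontal boards between them — a bookshelf. The first two shelf undersides are at z = 0 and z = 338; with shelf thickness 19, the clear gap is 338 − 0 − 19 = 319 mm.


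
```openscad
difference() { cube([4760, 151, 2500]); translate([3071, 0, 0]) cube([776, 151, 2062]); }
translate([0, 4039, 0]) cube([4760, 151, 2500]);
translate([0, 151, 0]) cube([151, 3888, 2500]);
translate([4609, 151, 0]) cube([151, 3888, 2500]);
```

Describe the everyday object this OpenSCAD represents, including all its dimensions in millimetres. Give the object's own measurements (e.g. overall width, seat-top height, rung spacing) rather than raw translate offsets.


A single room: four walls, each 2500 mm tall and 151 mm thick, enclosing an outside footprint 4760×4190 mm (x × y), no floor or roof. The front and back walls (−y and +y sides) run the full x-width; the side walls fit between their inner faces. A door opening 776 mm wide and 2062 mm tall is cut through the front wall from the floor up, its −x edge 3071 mm from the wall's −x end.


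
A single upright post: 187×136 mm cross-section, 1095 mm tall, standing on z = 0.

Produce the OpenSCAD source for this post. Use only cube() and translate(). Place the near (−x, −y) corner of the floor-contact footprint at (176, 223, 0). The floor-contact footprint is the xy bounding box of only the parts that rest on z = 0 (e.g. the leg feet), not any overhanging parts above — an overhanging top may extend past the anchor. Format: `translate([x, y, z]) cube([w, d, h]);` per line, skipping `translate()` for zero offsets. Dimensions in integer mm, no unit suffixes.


translate([176, 223, 0]) cube([187, 136, 1095]);


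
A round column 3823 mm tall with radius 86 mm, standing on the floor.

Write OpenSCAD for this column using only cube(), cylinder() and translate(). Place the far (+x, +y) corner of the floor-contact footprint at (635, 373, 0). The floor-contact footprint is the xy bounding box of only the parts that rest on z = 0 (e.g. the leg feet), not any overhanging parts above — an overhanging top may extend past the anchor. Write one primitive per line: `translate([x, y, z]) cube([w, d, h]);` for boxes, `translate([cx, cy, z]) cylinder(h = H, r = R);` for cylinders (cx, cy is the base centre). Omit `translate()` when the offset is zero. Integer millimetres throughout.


translate([549, 287, 0]) cylinder(h = 3823, r = 86);


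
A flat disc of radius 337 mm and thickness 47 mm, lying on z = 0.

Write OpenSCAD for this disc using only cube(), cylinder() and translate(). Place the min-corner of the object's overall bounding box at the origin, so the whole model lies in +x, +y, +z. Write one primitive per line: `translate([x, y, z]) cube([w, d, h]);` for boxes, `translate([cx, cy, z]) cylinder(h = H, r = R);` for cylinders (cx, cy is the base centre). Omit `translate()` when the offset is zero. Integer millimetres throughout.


translate([337, 337, 0]) cylinder(h = 47, r = 337);


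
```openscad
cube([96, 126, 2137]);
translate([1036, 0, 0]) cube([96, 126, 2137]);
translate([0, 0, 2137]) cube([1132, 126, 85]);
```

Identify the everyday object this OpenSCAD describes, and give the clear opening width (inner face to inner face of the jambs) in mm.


A door frame. The clear opening width is 940 mm.

Two 2137 mm tall posts with a header on top — a door frame. The left jamb is 96 mm wide at x = 0; the right jamb starts at x = 1036. The clear opening is 1036 − 96 = 940 mm.


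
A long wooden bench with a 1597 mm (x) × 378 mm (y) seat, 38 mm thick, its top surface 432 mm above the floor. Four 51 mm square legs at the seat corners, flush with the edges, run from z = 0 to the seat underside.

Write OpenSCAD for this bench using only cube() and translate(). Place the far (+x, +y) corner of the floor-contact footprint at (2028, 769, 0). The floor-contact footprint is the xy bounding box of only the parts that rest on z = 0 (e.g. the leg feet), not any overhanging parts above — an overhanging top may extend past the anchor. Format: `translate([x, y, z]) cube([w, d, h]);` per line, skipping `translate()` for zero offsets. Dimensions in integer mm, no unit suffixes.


translate([431, 391, 394]) cube([1597, 378, 38]);
translate([431, 391, 0]) cube([51, 51, 394]);
translate([431, 718, 0]) cube([51, 51, 394]);
translate([1977, 391, 0]) cube([51, 51, 394]);
translate([1977, 718, 0]) cube([51, 51, 394]);


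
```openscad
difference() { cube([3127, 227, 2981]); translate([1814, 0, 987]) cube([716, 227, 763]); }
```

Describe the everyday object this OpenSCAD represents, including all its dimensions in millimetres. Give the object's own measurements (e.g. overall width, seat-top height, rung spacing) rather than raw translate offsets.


A wall 3127 mm long (x), 227 mm thick (y), 2981 mm tall, with a rectangular window opening cut through it. The opening is 716 mm wide and 763 mm tall; its sill is at z = 987 mm and its near (−x) edge is 1814 mm from the wall's −x end. The opening passes through the full wall thickness.


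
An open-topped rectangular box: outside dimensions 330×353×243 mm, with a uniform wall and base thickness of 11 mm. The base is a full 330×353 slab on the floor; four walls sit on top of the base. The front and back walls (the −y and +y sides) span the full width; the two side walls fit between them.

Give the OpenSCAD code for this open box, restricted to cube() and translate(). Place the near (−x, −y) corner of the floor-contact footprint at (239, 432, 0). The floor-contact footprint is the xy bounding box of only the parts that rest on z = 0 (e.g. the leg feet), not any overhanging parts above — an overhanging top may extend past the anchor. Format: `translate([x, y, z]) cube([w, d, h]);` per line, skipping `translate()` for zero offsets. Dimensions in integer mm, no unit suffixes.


translate([239, 432, 0]) cube([330, 353, 11]);
translate([239, 432, 11]) cube([330, 11, 232]);
translate([239, 774, 11]) cube([330, 11, 232]);
translate([239, 443, 11]) cube([11, 331, 232]);
translate([558, 443, 11]) cube([11, 331, 232]);


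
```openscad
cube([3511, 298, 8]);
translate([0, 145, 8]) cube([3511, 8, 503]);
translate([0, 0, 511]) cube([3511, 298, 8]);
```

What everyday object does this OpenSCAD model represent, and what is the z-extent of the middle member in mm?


An I-beam. The web height is 503 mm.

Two wide flanges with a thin centred web — an I-beam. Overall 519 mm minus two 8 mm flanges gives a web of 519 − 2·8 = 503 mm.


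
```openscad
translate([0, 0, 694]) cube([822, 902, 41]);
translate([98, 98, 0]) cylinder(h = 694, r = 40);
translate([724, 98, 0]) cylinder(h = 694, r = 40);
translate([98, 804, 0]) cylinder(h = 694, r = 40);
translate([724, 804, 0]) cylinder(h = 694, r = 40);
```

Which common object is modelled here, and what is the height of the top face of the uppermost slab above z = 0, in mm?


A table. The table height is 735 mm.

A 822×902×41 slab sits at z = 694 on four Ø80 mm round legs — a table. The top surface is at 694 + 41 = 735 mm.


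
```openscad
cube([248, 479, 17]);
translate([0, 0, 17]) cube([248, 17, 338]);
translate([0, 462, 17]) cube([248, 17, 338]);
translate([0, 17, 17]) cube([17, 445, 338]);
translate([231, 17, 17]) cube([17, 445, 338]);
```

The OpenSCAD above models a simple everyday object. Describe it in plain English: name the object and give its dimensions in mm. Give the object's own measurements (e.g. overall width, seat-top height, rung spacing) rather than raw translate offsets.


An open-topped rectangular box: outside dimensions 248×479×355 mm, with a uniform wall and base thickness of 17 mm. The base is a full 248×479 slab on the floor; four walls sit on top of the base. The front and back walls (the −y and +y sides) span the full width; the two side walls fit between them.


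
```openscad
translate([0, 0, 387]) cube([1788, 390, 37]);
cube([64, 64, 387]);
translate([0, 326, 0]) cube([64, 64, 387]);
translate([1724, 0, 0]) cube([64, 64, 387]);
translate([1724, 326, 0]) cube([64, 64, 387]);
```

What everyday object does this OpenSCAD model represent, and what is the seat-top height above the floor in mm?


A bench. The seat-top height is 424 mm.

A long slab on four corner posts — a bench. The slab sits at z = 387 with thickness 37, so the top is 387 + 37 = 424 mm.


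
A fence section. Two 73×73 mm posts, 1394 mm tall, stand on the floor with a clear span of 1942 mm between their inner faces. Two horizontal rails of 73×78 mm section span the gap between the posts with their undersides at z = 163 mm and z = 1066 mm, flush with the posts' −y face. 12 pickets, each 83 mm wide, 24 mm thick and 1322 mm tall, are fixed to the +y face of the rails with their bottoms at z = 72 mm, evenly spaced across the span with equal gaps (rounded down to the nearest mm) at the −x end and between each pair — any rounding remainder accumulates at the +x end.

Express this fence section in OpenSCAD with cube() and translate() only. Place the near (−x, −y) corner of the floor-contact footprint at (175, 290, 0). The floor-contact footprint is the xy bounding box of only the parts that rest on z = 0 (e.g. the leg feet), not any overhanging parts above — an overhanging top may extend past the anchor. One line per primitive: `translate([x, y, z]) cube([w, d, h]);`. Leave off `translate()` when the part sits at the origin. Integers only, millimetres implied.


translate([175, 290, 0]) cube([73, 73, 1394]);
translate([2190, 290, 0]) cube([73, 73, 1394]);
translate([248, 290, 163]) cube([1942, 73, 78]);
translate([248, 290, 1066]) cube([1942, 73, 78]);
translate([320, 363, 72]) cube([83, 24, 1322]);
translate([475, 363, 72]) cube([83, 24, 1322]);
translate([630, 363, 72]) cube([83, 24, 1322]);
translate([785, 363, 72]) cube([83, 24, 1322]);
translate([940, 363, 72]) cube([83, 24, 1322]);
translate([1095, 363, 72]) cube([83, 24, 1322]);
translate([1250, 363, 72]) cube([83, 24, 1322]);
translate([1405, 363, 72]) cube([83, 24, 1322]);
translate([1560, 363, 72]) cube([83, 24, 1322]);
translate([1715, 363, 72]) cube([83, 24, 1322]);
translate([1870, 363, 72]) cube([83, 24, 1322]);
translate([2025, 363, 72]) cube([83, 24, 1322]);


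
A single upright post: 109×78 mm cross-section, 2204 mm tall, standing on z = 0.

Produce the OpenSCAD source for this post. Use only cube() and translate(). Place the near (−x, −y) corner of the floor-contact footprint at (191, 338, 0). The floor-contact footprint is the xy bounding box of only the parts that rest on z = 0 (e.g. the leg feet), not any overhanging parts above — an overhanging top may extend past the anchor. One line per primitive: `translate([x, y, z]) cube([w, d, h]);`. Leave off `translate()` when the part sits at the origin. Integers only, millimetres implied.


translate([191, 338, 0]) cube([109, 78, 2204]);


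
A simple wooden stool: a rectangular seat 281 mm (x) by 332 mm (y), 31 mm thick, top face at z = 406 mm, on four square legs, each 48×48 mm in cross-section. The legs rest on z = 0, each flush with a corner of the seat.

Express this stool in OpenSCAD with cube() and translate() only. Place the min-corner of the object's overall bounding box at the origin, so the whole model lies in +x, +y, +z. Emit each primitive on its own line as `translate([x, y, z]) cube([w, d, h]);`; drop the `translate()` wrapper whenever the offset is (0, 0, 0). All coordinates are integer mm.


translate([0, 0, 375]) cube([281, 332, 31]);
cube([48, 48, 375]);
translate([233, 0, 0]) cube([48, 48, 375]);
translate([0, 284, 0]) cube([48, 48, 375]);
translate([233, 284, 0]) cube([48, 48, 375]);


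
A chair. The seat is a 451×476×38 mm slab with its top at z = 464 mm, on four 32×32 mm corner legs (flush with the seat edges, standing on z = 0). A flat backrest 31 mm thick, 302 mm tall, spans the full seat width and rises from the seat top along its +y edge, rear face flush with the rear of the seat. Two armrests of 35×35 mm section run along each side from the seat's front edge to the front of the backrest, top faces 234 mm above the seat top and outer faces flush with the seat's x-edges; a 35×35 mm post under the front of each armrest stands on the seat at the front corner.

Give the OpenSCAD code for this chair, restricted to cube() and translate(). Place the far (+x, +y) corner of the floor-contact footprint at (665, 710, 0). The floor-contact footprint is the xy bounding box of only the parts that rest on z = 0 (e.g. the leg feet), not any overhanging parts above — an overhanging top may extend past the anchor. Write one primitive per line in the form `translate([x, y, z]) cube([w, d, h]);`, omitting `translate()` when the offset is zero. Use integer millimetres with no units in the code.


translate([214, 234, 426]) cube([451, 476, 38]);
translate([214, 234, 0]) cube([32, 32, 426]);
translate([633, 234, 0]) cube([32, 32, 426]);
translate([214, 678, 0]) cube([32, 32, 426]);
translate([633, 678, 0]) cube([32, 32, 426]);
translate([214, 679, 464]) cube([451, 31, 302]);
translate([214, 234, 663]) cube([35, 445, 35]);
translate([630, 234, 663]) cube([35, 445, 35]);
translate([214, 234, 464]) cube([35, 35, 199]);
translate([630, 234, 464]) cube([35, 35, 199]);


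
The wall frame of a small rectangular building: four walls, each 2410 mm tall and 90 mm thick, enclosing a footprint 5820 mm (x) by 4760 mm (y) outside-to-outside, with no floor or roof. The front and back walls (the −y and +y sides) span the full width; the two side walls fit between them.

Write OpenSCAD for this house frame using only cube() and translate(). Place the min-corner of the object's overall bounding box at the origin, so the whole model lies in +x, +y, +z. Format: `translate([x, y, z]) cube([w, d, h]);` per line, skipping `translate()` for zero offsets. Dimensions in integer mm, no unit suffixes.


cube([5820, 90, 2410]);
translate([0, 4670, 0]) cube([5820, 90, 2410]);
translate([0, 90, 0]) cube([90, 4580, 2410]);
translate([5730, 90, 0]) cube([90, 4580, 2410]);


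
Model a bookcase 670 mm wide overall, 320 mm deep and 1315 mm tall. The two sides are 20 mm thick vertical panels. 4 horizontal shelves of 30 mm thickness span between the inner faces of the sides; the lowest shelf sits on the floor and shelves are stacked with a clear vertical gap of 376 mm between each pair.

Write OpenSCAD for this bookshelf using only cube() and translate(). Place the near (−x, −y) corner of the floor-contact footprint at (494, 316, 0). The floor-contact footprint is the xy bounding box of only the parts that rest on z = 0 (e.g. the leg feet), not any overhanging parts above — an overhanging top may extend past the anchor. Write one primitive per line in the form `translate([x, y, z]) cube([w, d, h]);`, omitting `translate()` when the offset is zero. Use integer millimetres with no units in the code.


translate([494, 316, 0]) cube([20, 320, 1315]);
translate([1144, 316, 0]) cube([20, 320, 1315]);
translate([514, 316, 0]) cube([630, 320, 30]);
translate([514, 316, 406]) cube([630, 320, 30]);
translate([514, 316, 812]) cube([630, 320, 30]);
translate([514, 316, 1218]) cube([630, 320, 30]);


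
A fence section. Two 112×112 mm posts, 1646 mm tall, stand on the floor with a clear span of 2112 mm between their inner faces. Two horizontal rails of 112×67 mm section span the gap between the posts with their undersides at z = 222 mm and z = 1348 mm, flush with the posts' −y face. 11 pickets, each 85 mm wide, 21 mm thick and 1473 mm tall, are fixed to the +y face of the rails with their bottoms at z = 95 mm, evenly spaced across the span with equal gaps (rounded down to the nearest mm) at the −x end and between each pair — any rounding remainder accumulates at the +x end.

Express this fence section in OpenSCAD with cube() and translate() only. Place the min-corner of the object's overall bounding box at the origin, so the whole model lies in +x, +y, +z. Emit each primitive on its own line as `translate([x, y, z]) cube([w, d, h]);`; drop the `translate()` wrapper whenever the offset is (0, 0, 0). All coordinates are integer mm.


cube([112, 112, 1646]);
translate([2224, 0, 0]) cube([112, 112, 1646]);
translate([112, 0, 222]) cube([2112, 112, 67]);
translate([112, 0, 1348]) cube([2112, 112, 67]);
translate([210, 112, 95]) cube([85, 21, 1473]);
translate([393, 112, 95]) cube([85, 21, 1473]);
translate([576, 112, 95]) cube([85, 21, 1473]);
translate([759, 112, 95]) cube([85, 21, 1473]);
translate([942, 112, 95]) cube([85, 21, 1473]);
translate([1125, 112, 95]) cube([85, 21, 1473]);
translate([1308, 112, 95]) cube([85, 21, 1473]);
translate([1491, 112, 95]) cube([85, 21, 1473]);
translate([1674, 112, 95]) cube([85, 21, 1473]);
translate([1857, 112, 95]) cube([85, 21, 1473]);
translate([2040, 112, 95]) cube([85, 21, 1473]);
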